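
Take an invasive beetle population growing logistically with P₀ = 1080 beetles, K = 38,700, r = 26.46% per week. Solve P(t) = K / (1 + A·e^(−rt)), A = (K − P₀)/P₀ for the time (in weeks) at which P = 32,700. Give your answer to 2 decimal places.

t ≈ 19.83 weeks

A = (38700 − 1080)/1080 = 34.83333
32700 = 38700/(1 + 34.83333·e^(−0.2646t)) → 1 + 34.83333·e^(−0.2646t) = 1.18349
e^(−0.2646t) = 0.005268 → t = ln(189.84167)/0.2646 = 5.24619/0.2646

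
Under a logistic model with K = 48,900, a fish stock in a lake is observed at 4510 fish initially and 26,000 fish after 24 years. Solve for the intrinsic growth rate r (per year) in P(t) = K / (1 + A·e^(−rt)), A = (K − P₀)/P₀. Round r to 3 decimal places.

A = (48900 − 4510)/4510 = 9.84257
26000 = 48900/(1 + 9.84257·e^(−r·24)) → e^(−24r) = (1.88077 − 1)/9.84257 = 0.089486
r = −ln(0.089486)/24 = 2.41368/24

r ≈ 0.101 per year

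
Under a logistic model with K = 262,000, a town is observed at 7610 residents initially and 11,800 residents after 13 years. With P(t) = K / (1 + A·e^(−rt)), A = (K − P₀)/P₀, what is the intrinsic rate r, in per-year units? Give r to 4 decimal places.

r ≈ 0.0350 per year

A = (262000 − 7610)/7610 = 33.42838
11800 = 262000/(1 + 33.42838·e^(−r·13)) → e^(−13r) = (22.20339 − 1)/33.42838 = 0.634293
r = −ln(0.634293)/13 = 0.45524/13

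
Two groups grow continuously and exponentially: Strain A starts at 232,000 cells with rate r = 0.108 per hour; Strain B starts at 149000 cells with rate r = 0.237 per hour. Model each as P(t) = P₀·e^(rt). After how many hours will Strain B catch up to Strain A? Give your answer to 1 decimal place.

232000·e^(0.108t) = 149000·e^(0.237t)
232000/149000 = e^((0.237 − 0.108)t) → ln(1.55705) = 0.129·t
t = 0.44279 / 0.129

t ≈ 3.4 hours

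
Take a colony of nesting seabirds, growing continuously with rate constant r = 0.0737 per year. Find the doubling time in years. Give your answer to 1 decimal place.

doubling time = ln(2) / |r| = 0.69315 / 0.0737

doubling time ≈ 9.4 years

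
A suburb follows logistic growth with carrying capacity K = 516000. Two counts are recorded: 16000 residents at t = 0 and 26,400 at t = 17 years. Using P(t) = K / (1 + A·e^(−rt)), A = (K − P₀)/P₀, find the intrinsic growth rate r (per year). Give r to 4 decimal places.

r ≈ 0.0307 per year

A = (516000 − 16000)/16000 = 31.25
26400 = 516000/(1 + 31.25·e^(−r·17)) → e^(−17r) = (19.54545 − 1)/31.25 = 0.593455
r = −ln(0.593455)/17 = 0.52179/17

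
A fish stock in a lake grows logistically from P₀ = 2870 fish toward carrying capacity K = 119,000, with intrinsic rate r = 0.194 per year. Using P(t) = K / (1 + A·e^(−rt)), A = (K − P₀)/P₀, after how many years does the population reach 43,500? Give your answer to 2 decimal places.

t ≈ 16.23 years

A = (119000 − 2870)/2870 = 40.46341
43500 = 119000/(1 + 40.46341·e^(−0.194t)) → 1 + 40.46341·e^(−0.194t) = 2.73563
e^(−0.194t) = 0.042894 → t = ln(23.31336)/0.194 = 3.14903/0.194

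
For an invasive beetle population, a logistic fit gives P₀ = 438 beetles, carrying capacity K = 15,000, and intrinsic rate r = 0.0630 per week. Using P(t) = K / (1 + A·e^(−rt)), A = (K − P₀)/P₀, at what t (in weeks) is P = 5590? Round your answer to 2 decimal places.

A = (15000 − 438)/438 = 33.24658
5590 = 15000/(1 + 33.24658·e^(−0.063t)) → 1 + 33.24658·e^(−0.063t) = 2.68336
e^(−0.063t) = 0.050633 → t = ln(19.75009)/0.063 = 2.98316/0.063

t ≈ 47.35 weeks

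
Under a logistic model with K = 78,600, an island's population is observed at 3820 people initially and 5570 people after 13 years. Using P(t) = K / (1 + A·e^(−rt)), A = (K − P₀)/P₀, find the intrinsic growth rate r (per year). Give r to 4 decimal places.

r ≈ 0.0308 per year

A = (78600 − 3820)/3820 = 19.57592
5570 = 78600/(1 + 19.57592·e^(−r·13)) → e^(−13r) = (14.11131 − 1)/19.57592 = 0.669767
r = −ln(0.669767)/13 = 0.40082/13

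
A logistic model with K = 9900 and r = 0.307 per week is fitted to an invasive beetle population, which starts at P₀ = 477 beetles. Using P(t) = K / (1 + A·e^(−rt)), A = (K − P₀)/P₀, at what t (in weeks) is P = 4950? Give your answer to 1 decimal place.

A = (9900 − 477)/477 = 19.75472
4950 = 9900/(1 + 19.75472·e^(−0.307t)) → 1 + 19.75472·e^(−0.307t) = 2
e^(−0.307t) = 0.050621 → t = ln(19.75472)/0.307 = 2.98339/0.307

t ≈ 9.7 weeks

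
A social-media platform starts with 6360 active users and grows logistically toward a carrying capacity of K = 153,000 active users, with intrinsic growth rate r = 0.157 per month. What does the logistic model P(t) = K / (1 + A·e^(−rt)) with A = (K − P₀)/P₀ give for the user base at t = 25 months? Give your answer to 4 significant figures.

A = (153000 − 6360)/6360 = 23.0566
P(25) = 153000 / (1 + 23.0566·e^(−0.157·25)) = 153000 / (1 + 23.0566·0.019742)
= 153000 / 1.45519 ≈ 105141.15

≈ 105,100 active users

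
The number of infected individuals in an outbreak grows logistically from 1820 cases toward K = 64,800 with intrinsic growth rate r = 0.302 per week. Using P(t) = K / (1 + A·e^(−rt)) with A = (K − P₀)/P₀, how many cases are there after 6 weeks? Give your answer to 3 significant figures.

≈ 9,740 cases

A = (64800 − 1820)/1820 = 34.6044
P(6) = 64800 / (1 + 34.6044·e^(−0.302·6)) = 64800 / (1 + 34.6044·0.163327)
= 64800 / 6.65184 ≈ 9741.67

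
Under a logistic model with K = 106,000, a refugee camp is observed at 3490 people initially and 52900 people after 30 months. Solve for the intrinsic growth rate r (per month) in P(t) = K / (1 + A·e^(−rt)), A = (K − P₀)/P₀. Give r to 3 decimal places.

r ≈ 0.113 per month

A = (106000 − 3490)/3490 = 29.37249
52900 = 106000/(1 + 29.37249·e^(−r·30)) → e^(−30r) = (2.00378 − 1)/29.37249 = 0.034174
r = −ln(0.034174)/30 = 3.37629/30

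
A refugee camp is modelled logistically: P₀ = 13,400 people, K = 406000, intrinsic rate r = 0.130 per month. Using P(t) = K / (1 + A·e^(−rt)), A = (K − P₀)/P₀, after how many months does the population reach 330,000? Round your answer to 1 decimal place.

A = (406000 − 13400)/13400 = 29.29851
330000 = 406000/(1 + 29.29851·e^(−0.13t)) → 1 + 29.29851·e^(−0.13t) = 1.2303
e^(−0.13t) = 0.007861 → t = ln(127.2172)/0.13 = 4.8459/0.13

t ≈ 37.3 months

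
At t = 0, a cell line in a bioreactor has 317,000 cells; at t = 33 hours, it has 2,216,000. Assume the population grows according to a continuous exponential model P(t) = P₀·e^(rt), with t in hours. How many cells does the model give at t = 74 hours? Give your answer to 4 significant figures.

r = ln(2216000/317000) / 33 ≈ 0.058926 per hour
P(74) = 317000 · e^(0.058926·74) = 317000 · 78.29802 ≈ 24820473.75

≈ 24,820,000 cells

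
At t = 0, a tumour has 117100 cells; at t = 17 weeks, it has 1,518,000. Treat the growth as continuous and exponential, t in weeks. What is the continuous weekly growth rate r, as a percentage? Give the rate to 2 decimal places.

r ≈ 15.07% per week

1518000 = 117100 · e^(r·17)
e^(17r) = 1518000/117100 = 12.96328
r = ln(12.96328) / 17 = 2.56212 / 17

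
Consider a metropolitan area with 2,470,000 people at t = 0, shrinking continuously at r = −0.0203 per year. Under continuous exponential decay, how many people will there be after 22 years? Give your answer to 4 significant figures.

≈ 1,580,000 people

P(22) = 2470000 · e^(-0.0203·22) = 2470000 · e^(-0.4466)
= 2470000 · 0.6398 ≈ 1580305.45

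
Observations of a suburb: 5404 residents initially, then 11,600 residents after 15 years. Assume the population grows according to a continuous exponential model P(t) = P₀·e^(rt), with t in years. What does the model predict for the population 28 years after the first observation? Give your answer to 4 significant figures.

≈ 22,490 residents

r = ln(11600/5404) / 15 ≈ 0.050924 per year
P(28) = 5404 · e^(0.050924·28) = 5404 · 4.16153 ≈ 22488.9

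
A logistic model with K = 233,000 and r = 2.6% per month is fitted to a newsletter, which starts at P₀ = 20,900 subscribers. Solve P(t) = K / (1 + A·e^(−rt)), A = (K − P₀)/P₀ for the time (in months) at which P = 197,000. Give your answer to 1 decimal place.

t ≈ 154.5 months

A = (233000 − 20900)/20900 = 10.14833
197000 = 233000/(1 + 10.14833·e^(−0.026t)) → 1 + 10.14833·e^(−0.026t) = 1.18274
e^(−0.026t) = 0.018007 → t = ln(55.53389)/0.026 = 4.01699/0.026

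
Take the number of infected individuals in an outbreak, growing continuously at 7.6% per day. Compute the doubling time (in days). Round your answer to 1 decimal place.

doubling time ≈ 9.1 days

doubling time = ln(2) / |r| = 0.69315 / 0.076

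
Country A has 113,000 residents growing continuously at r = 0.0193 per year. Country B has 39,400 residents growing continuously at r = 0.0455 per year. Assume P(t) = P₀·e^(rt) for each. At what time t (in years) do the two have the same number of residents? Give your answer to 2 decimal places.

t ≈ 40.21 years

113000·e^(0.0193t) = 39400·e^(0.0455t)
113000/39400 = e^((0.0455 − 0.0193)t) → ln(2.86802) = 0.0262·t
t = 1.05362 / 0.0262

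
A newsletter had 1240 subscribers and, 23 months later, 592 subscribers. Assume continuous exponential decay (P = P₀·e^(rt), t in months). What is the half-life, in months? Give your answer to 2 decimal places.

r = ln(592/1240) / 23 = ln(0.47742) / 23 ≈ -0.032146 per month
half-life = ln 2 / |r| = 0.69315 / 0.032146

half-life ≈ 21.56 months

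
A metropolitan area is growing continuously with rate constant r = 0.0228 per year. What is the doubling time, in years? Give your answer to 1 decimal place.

doubling time = ln(2) / |r| = 0.69315 / 0.0228

doubling time ≈ 30.4 years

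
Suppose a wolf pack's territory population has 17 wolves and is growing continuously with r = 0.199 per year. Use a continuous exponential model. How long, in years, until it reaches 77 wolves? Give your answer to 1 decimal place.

t ≈ 7.6 years

77 = 17 · e^(0.199·t)
t = ln(77/17) / 0.199 = ln(4.52941) / 0.199 = 1.51059 / 0.199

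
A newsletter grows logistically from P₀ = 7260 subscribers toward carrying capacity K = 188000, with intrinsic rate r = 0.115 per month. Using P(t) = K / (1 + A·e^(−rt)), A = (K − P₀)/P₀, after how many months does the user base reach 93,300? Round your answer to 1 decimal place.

A = (188000 − 7260)/7260 = 24.89532
93300 = 188000/(1 + 24.89532·e^(−0.115t)) → 1 + 24.89532·e^(−0.115t) = 2.01501
e^(−0.115t) = 0.040771 → t = ln(24.52728)/0.115 = 3.19979/0.115

t ≈ 27.8 months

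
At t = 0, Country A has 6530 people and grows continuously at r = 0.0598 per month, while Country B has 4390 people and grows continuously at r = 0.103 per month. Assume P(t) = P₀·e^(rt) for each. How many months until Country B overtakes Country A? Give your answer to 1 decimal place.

t ≈ 9.2 months

6530·e^(0.0598t) = 4390·e^(0.103t)
6530/4390 = e^((0.103 − 0.0598)t) → ln(1.48747) = 0.0432·t
t = 0.39708 / 0.0432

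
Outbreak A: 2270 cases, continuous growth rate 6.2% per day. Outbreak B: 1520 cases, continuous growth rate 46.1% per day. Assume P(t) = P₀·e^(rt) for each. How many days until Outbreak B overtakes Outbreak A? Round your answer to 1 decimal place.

2270·e^(0.062t) = 1520·e^(0.461t)
2270/1520 = e^((0.461 − 0.062)t) → ln(1.49342) = 0.399·t
t = 0.40107 / 0.399

t ≈ 1.0 days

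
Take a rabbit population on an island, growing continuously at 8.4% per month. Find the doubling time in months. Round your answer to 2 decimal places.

doubling time = ln(2) / |r| = 0.69315 / 0.084

doubling time ≈ 8.25 months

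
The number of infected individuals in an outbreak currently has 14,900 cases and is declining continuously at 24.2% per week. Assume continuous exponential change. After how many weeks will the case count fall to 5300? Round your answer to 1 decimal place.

5300 = 14900 · e^(-0.242·t)
t = ln(5300/14900) / -0.242 = ln(0.3557) / -0.242 = -1.03365 / -0.242

t ≈ 4.3 weeks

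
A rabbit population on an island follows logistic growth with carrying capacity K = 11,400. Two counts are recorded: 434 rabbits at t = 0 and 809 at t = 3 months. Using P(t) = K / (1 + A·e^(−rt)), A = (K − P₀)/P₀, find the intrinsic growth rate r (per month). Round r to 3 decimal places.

A = (11400 − 434)/434 = 25.26728
809 = 11400/(1 + 25.26728·e^(−r·3)) → e^(−3r) = (14.09147 − 1)/25.26728 = 0.518119
r = −ln(0.518119)/3 = 0.65755/3

r ≈ 0.219 per month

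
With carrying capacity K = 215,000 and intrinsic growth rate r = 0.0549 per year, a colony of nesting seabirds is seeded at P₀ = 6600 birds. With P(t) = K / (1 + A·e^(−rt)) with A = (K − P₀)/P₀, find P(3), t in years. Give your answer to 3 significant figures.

A = (215000 − 6600)/6600 = 31.57576
P(3) = 215000 / (1 + 31.57576·e^(−0.0549·3)) = 215000 / (1 + 31.57576·0.848148)
= 215000 / 27.78092 ≈ 7739.12

≈ 7,740 birds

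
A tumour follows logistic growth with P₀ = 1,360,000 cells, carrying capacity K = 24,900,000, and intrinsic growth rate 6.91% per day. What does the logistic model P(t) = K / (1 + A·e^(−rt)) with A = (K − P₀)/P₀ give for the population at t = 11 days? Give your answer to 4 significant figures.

A = (24900000 − 1360000)/1360000 = 17.30882
P(11) = 24900000 / (1 + 17.30882·e^(−0.0691·11)) = 24900000 / (1 + 17.30882·0.46762)
= 24900000 / 9.09395 ≈ 2738085.25

≈ 2,738,000 cells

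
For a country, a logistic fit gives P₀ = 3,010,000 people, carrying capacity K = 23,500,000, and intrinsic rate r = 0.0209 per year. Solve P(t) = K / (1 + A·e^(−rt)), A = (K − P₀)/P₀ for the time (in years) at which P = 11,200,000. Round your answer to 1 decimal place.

t ≈ 87.3 years

A = (23500000 − 3010000)/3010000 = 6.80731
11200000 = 23500000/(1 + 6.80731·e^(−0.0209t)) → 1 + 6.80731·e^(−0.0209t) = 2.09821
e^(−0.0209t) = 0.161329 → t = ln(6.19853)/0.0209 = 1.82431/0.0209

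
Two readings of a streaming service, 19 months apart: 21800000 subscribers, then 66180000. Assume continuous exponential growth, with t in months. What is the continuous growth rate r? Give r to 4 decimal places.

r ≈ 0.0584 per month

66180000 = 21800000 · e^(r·19)
e^(19r) = 66180000/21800000 = 3.03578
r = ln(3.03578) / 19 = 1.11047 / 19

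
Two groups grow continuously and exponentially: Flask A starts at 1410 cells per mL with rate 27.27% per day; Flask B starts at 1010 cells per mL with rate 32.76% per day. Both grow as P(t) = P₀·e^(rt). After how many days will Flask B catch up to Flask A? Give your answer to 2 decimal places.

t ≈ 6.08 days

1410·e^(0.2727t) = 1010·e^(0.3276t)
1410/1010 = e^((0.3276 − 0.2727)t) → ln(1.39604) = 0.0549·t
t = 0.33364 / 0.0549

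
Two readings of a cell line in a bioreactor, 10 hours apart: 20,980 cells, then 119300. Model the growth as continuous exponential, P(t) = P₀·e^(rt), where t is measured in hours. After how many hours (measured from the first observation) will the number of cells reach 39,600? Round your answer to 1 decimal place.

t ≈ 3.7 hours

r = ln(119300/20980) / 10 ≈ 0.173807 per hour
t = ln(39600/20980) / r = 0.63526 / 0.173807 ≈ 3.655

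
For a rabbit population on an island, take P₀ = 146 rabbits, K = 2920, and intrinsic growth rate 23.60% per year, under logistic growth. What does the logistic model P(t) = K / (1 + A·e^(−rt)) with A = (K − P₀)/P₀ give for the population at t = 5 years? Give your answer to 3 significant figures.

A = (2920 − 146)/146 = 19
P(5) = 2920 / (1 + 19·e^(−0.236·5)) = 2920 / (1 + 19·0.307279)
= 2920 / 6.8383 ≈ 427.01

≈ 427 rabbits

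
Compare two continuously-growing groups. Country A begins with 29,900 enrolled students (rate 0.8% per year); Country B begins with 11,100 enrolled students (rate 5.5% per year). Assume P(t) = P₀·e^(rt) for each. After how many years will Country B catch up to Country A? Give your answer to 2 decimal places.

t ≈ 21.08 years

29900·e^(0.008t) = 11100·e^(0.055t)
29900/11100 = e^((0.055 − 0.008)t) → ln(2.69369) = 0.047·t
t = 0.99091 / 0.047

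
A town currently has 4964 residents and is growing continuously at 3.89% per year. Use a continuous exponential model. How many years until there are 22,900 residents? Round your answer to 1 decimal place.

22900 = 4964 · e^(0.0389·t)
t = ln(22900/4964) / 0.0389 = ln(4.61322) / 0.0389 = 1.52893 / 0.0389

t ≈ 39.3 years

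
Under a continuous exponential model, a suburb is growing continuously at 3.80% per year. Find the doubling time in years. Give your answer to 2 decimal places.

doubling time ≈ 18.24 years

doubling time = ln(2) / |r| = 0.69315 / 0.038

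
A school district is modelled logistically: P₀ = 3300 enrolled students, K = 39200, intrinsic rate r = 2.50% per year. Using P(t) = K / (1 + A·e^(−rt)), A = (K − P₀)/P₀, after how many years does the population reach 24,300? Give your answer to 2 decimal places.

t ≈ 115.04 years

A = (39200 − 3300)/3300 = 10.87879
24300 = 39200/(1 + 10.87879·e^(−0.025t)) → 1 + 10.87879·e^(−0.025t) = 1.61317
e^(−0.025t) = 0.056364 → t = ln(17.74192)/0.025 = 2.87593/0.025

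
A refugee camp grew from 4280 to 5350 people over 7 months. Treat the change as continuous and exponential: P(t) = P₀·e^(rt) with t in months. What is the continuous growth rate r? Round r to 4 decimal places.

5350 = 4280 · e^(r·7)
e^(7r) = 5350/4280 = 1.25
r = ln(1.25) / 7 = 0.22314 / 7

r ≈ 0.0319 per month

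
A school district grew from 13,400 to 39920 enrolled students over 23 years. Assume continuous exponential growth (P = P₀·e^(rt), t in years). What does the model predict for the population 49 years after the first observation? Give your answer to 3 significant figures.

r = ln(39920/13400) / 23 ≈ 0.047462 per year
P(49) = 13400 · e^(0.047462·49) = 13400 · 10.23314 ≈ 137124.02

≈ 137,000 enrolled students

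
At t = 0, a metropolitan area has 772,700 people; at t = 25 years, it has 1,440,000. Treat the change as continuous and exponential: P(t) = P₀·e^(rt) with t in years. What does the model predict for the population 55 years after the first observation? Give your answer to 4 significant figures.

r = ln(1440000/772700) / 25 ≈ 0.0249 per year
P(55) = 772700 · e^(0.0249·55) = 772700 · 3.93345 ≈ 3039375.71

≈ 3,039,000 people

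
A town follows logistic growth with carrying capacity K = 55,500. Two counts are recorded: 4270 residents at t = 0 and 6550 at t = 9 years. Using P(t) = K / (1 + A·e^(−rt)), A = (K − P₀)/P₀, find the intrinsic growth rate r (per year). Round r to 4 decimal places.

r ≈ 0.0526 per year

A = (55500 − 4270)/4270 = 11.99766
6550 = 55500/(1 + 11.99766·e^(−r·9)) → e^(−9r) = (8.47328 − 1)/11.99766 = 0.622895
r = −ln(0.622895)/9 = 0.47338/9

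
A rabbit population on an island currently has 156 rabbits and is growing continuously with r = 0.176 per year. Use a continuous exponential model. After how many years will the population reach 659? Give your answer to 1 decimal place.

659 = 156 · e^(0.176·t)
t = ln(659/156) / 0.176 = ln(4.22436) / 0.176 = 1.44087 / 0.176

t ≈ 8.2 years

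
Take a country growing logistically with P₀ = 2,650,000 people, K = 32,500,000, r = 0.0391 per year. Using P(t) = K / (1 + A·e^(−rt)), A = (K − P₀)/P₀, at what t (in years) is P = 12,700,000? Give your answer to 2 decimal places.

A = (32500000 − 2650000)/2650000 = 11.26415
12700000 = 32500000/(1 + 11.26415·e^(−0.0391t)) → 1 + 11.26415·e^(−0.0391t) = 2.55906
e^(−0.0391t) = 0.138409 → t = ln(7.22499)/0.0391 = 1.97755/0.0391

t ≈ 50.58 years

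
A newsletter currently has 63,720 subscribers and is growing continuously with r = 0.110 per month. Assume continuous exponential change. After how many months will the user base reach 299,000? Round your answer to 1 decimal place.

t ≈ 14.1 months

299000 = 63720 · e^(0.11·t)
t = ln(299000/63720) / 0.11 = ln(4.6924) / 0.11 = 1.54595 / 0.11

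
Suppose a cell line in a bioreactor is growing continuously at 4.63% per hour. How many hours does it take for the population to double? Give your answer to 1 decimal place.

doubling time = ln(2) / |r| = 0.69315 / 0.0463

doubling time ≈ 15.0 hours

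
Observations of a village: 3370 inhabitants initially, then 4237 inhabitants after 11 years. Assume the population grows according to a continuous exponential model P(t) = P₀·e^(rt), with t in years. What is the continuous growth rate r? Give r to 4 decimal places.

r ≈ 0.0208 per year

4237 = 3370 · e^(r·11)
e^(11r) = 4237/3370 = 1.25727
r = ln(1.25727) / 11 = 0.22894 / 11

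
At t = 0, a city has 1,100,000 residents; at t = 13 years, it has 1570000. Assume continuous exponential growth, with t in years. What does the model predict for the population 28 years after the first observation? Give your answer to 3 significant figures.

≈ 2,370,000 residents

r = ln(1570000/1100000) / 13 ≈ 0.027367 per year
P(28) = 1100000 · e^(0.027367·28) = 1100000 · 2.15171 ≈ 2366883.72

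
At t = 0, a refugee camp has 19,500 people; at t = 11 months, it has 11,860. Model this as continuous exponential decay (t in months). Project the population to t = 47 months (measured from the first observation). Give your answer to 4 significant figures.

≈ 2,330 people

r = ln(11860/19500) / 11 ≈ -0.045204 per month
P(47) = 19500 · e^(-0.045204·47) = 19500 · 0.11948 ≈ 2329.91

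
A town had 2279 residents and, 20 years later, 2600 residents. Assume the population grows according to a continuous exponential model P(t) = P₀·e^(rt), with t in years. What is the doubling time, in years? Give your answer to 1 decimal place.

doubling time ≈ 105.2 years

r = ln(2600/2279) / 20 = ln(1.14085) / 20 ≈ 0.006589 per year
doubling time = ln 2 / |r| = 0.69315 / 0.006589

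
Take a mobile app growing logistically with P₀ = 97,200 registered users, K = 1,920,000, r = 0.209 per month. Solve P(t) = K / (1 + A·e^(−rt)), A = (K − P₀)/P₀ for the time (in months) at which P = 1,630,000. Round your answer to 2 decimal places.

A = (1920000 − 97200)/97200 = 18.75309
1630000 = 1920000/(1 + 18.75309·e^(−0.209t)) → 1 + 18.75309·e^(−0.209t) = 1.17791
e^(−0.209t) = 0.009487 → t = ln(105.40528)/0.209 = 4.65781/0.209

t ≈ 22.29 months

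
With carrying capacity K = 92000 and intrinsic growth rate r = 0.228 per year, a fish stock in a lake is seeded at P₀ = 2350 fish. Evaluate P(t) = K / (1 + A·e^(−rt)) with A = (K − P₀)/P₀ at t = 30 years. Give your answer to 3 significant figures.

≈ 88,400 fish

A = (92000 − 2350)/2350 = 38.14894
P(30) = 92000 / (1 + 38.14894·e^(−0.228·30)) = 92000 / (1 + 38.14894·0.00107)
= 92000 / 1.04082 ≈ 88391.56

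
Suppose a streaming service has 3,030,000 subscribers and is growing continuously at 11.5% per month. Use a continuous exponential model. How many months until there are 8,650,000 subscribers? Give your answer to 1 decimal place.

t ≈ 9.1 months

8650000 = 3030000 · e^(0.115·t)
t = ln(8650000/3030000) / 0.115 = ln(2.85479) / 0.115 = 1.049 / 0.115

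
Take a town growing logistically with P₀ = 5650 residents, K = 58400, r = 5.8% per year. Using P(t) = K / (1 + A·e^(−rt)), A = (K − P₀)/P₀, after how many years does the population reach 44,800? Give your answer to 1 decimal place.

t ≈ 59.1 years

A = (58400 − 5650)/5650 = 9.33628
44800 = 58400/(1 + 9.33628·e^(−0.058t)) → 1 + 9.33628·e^(−0.058t) = 1.30357
e^(−0.058t) = 0.032515 → t = ln(30.75482)/0.058 = 3.42605/0.058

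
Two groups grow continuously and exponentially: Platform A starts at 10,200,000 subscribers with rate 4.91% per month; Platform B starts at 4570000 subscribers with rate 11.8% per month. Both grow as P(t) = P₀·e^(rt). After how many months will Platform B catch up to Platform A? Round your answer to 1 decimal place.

10200000·e^(0.0491t) = 4570000·e^(0.118t)
10200000/4570000 = e^((0.118 − 0.0491)t) → ln(2.23195) = 0.0689·t
t = 0.80287 / 0.0689

t ≈ 11.7 months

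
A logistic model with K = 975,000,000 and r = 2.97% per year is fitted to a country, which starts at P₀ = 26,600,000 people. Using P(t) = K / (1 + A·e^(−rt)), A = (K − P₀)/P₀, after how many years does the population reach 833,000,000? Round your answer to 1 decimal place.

A = (975000000 − 26600000)/26600000 = 35.65414
833000000 = 975000000/(1 + 35.65414·e^(−0.0297t)) → 1 + 35.65414·e^(−0.0297t) = 1.17047
e^(−0.0297t) = 0.004781 → t = ln(209.15419)/0.0297 = 5.34307/0.0297

t ≈ 179.9 years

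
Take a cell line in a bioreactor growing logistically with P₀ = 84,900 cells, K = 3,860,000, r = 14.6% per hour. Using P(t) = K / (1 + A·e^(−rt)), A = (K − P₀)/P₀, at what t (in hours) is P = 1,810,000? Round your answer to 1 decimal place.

A = (3860000 − 84900)/84900 = 44.46525
1810000 = 3860000/(1 + 44.46525·e^(−0.146t)) → 1 + 44.46525·e^(−0.146t) = 2.1326
e^(−0.146t) = 0.025471 → t = ln(39.25957)/0.146 = 3.6702/0.146

t ≈ 25.1 hours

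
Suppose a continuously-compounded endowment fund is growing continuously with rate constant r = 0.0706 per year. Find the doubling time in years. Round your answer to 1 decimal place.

doubling time ≈ 9.8 years

doubling time = ln(2) / |r| = 0.69315 / 0.0706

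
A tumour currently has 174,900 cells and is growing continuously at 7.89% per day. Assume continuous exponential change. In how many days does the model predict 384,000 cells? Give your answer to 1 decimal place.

384000 = 174900 · e^(0.0789·t)
t = ln(384000/174900) / 0.0789 = ln(2.19554) / 0.0789 = 0.78643 / 0.0789

t ≈ 10.0 days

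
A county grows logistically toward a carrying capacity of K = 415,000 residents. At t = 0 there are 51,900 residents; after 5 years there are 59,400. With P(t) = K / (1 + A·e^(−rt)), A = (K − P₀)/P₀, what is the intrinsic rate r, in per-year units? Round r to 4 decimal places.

r ≈ 0.0312 per year

A = (415000 − 51900)/51900 = 6.99615
59400 = 415000/(1 + 6.99615·e^(−r·5)) → e^(−5r) = (6.98653 − 1)/6.99615 = 0.85569
r = −ln(0.85569)/5 = 0.15585/5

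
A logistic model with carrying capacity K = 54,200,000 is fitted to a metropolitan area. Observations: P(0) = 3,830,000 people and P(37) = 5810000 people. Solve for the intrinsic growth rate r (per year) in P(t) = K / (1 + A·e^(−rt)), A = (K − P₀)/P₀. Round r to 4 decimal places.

A = (54200000 − 3830000)/3830000 = 13.15144
5810000 = 54200000/(1 + 13.15144·e^(−r·37)) → e^(−37r) = (9.32874 − 1)/13.15144 = 0.633295
r = −ln(0.633295)/37 = 0.45682/37

r ≈ 0.0123 per year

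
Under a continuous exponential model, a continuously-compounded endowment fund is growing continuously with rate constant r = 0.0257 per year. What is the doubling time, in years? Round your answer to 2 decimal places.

doubling time ≈ 26.97 years

doubling time = ln(2) / |r| = 0.69315 / 0.0257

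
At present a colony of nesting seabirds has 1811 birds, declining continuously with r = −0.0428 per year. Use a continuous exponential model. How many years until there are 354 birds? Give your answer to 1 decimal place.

t ≈ 38.1 years

354 = 1811 · e^(-0.0428·t)
t = ln(354/1811) / -0.0428 = ln(0.19547) / -0.0428 = -1.63234 / -0.0428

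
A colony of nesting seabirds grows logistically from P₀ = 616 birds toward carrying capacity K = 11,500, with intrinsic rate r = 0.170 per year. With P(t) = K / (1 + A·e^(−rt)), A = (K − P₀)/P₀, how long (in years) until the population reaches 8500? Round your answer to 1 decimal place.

A = (11500 − 616)/616 = 17.66883
8500 = 11500/(1 + 17.66883·e^(−0.17t)) → 1 + 17.66883·e^(−0.17t) = 1.35294
e^(−0.17t) = 0.019975 → t = ln(50.06169)/0.17 = 3.91326/0.17

t ≈ 23.0 years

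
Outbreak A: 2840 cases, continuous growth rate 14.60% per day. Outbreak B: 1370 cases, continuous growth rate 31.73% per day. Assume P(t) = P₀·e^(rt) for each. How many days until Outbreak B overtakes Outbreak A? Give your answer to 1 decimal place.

2840·e^(0.146t) = 1370·e^(0.3173t)
2840/1370 = e^((0.3173 − 0.146)t) → ln(2.07299) = 0.1713·t
t = 0.72899 / 0.1713

t ≈ 4.3 days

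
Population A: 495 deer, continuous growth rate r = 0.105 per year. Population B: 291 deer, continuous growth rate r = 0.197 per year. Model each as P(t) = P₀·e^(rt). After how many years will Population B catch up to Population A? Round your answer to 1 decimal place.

t ≈ 5.8 years

495·e^(0.105t) = 291·e^(0.197t)
495/291 = e^((0.197 − 0.105)t) → ln(1.70103) = 0.092·t
t = 0.53123 / 0.092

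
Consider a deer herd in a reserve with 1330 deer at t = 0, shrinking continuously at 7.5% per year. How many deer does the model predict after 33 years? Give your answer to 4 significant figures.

≈ 111.9 deer

P(33) = 1330 · e^(-0.075·33) = 1330 · e^(-2.475)
= 1330 · 0.08416 ≈ 111.94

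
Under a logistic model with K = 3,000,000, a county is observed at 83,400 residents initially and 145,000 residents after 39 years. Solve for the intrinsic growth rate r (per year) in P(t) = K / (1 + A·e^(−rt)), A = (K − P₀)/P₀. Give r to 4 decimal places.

A = (3000000 − 83400)/83400 = 34.97122
145000 = 3000000/(1 + 34.97122·e^(−r·39)) → e^(−39r) = (20.68966 − 1)/34.97122 = 0.563024
r = −ln(0.563024)/39 = 0.57443/39

r ≈ 0.0147 per year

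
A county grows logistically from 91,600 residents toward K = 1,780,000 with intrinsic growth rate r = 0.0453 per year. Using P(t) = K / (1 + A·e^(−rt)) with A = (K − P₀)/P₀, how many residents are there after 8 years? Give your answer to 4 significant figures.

≈ 128,700 residents

A = (1780000 − 91600)/91600 = 18.43231
P(8) = 1780000 / (1 + 18.43231·e^(−0.0453·8)) = 1780000 / (1 + 18.43231·0.696004)
= 1780000 / 13.82896 ≈ 128715.36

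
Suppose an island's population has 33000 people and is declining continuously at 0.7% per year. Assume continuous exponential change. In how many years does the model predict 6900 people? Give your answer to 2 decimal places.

6900 = 33000 · e^(-0.007·t)
t = ln(6900/33000) / -0.007 = ln(0.20909) / -0.007 = -1.56499 / -0.007

t ≈ 223.57 years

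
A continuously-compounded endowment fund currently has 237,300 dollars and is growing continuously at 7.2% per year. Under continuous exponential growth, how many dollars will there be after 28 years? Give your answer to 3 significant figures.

≈ 1,780,000 dollars

P(28) = 237300 · e^(0.072·28) = 237300 · e^(2.016)
= 237300 · 7.50823 ≈ 1781703.42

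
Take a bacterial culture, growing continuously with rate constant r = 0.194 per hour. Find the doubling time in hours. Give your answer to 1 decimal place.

doubling time = ln(2) / |r| = 0.69315 / 0.194

doubling time ≈ 3.6 hours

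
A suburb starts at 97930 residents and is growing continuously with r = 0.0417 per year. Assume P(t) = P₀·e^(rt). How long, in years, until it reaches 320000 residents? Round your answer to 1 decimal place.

t ≈ 28.4 years

320000 = 97930 · e^(0.0417·t)
t = ln(320000/97930) / 0.0417 = ln(3.26764) / 0.0417 = 1.18407 / 0.0417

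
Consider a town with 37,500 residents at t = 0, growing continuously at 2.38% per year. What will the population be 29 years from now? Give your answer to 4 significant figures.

≈ 74,780 residents

P(29) = 37500 · e^(0.0238·29) = 37500 · e^(0.6902)
= 37500 · 1.99411 ≈ 74779.29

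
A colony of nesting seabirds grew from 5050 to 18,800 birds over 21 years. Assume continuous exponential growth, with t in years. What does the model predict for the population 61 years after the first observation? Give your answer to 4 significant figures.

r = ln(18800/5050) / 21 ≈ 0.062594 per year
P(61) = 5050 · e^(0.062594·61) = 5050 · 45.52303 ≈ 229891.31

≈ 229,900 birds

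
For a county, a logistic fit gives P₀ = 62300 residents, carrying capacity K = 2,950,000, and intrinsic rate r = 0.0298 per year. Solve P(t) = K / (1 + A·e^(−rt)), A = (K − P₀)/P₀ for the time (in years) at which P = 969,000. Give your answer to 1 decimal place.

t ≈ 104.7 years

A = (2950000 − 62300)/62300 = 46.35152
969000 = 2950000/(1 + 46.35152·e^(−0.0298t)) → 1 + 46.35152·e^(−0.0298t) = 3.04438
e^(−0.0298t) = 0.044106 → t = ln(22.6727)/0.0298 = 3.12116/0.0298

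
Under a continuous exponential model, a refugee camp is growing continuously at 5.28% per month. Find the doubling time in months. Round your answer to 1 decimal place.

doubling time = ln(2) / |r| = 0.69315 / 0.0528

doubling time ≈ 13.1 months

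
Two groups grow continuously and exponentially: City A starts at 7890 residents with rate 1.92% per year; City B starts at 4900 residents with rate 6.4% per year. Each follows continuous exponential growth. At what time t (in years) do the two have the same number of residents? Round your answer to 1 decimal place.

7890·e^(0.0192t) = 4900·e^(0.064t)
7890/4900 = e^((0.064 − 0.0192)t) → ln(1.6102) = 0.0448·t
t = 0.47636 / 0.0448

t ≈ 10.6 years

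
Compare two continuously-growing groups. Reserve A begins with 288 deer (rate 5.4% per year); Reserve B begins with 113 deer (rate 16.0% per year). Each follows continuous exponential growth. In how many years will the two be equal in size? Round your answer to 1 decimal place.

288·e^(0.054t) = 113·e^(0.16t)
288/113 = e^((0.16 − 0.054)t) → ln(2.54867) = 0.106·t
t = 0.93557 / 0.106

t ≈ 8.8 years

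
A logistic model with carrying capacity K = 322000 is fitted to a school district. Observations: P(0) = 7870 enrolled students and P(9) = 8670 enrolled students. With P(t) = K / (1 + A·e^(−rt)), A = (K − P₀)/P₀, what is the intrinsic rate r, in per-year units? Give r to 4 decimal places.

A = (322000 − 7870)/7870 = 39.91487
8670 = 322000/(1 + 39.91487·e^(−r·9)) → e^(−9r) = (37.13956 − 1)/39.91487 = 0.905416
r = −ln(0.905416)/9 = 0.09936/9

r ≈ 0.0110 per year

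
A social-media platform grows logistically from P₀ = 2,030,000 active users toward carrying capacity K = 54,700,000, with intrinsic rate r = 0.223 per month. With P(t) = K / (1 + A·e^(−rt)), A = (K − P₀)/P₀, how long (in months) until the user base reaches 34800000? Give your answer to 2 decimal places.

t ≈ 17.11 months

A = (54700000 − 2030000)/2030000 = 25.94581
34800000 = 54700000/(1 + 25.94581·e^(−0.223t)) → 1 + 25.94581·e^(−0.223t) = 1.57184
e^(−0.223t) = 0.02204 → t = ln(45.37258)/0.223 = 3.81491/0.223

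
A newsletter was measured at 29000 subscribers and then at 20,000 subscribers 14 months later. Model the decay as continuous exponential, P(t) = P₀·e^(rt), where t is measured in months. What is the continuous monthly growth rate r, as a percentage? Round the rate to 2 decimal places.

20000 = 29000 · e^(r·14)
e^(14r) = 20000/29000 = 0.68966
r = ln(0.68966) / 14 = -0.37156 / 14

r ≈ -2.65% per month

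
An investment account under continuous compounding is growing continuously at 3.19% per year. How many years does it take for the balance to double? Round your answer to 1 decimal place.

doubling time = ln(2) / |r| = 0.69315 / 0.0319

doubling time ≈ 21.7 years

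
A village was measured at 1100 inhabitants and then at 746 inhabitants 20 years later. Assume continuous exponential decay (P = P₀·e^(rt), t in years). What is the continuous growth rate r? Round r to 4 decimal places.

r ≈ -0.0194 per year

746 = 1100 · e^(r·20)
e^(20r) = 746/1100 = 0.67818
r = ln(0.67818) / 20 = -0.38834 / 20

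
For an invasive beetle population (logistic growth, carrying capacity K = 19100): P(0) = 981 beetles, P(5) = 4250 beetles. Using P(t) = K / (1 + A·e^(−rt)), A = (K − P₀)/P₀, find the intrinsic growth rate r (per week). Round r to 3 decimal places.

A = (19100 − 981)/981 = 18.46993
4250 = 19100/(1 + 18.46993·e^(−r·5)) → e^(−5r) = (4.49412 − 1)/18.46993 = 0.189179
r = −ln(0.189179)/5 = 1.66506/5

r ≈ 0.333 per week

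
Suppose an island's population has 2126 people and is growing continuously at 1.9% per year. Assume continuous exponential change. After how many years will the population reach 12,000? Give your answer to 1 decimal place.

12000 = 2126 · e^(0.019·t)
t = ln(12000/2126) / 0.019 = ln(5.6444) / 0.019 = 1.73066 / 0.019

t ≈ 91.1 years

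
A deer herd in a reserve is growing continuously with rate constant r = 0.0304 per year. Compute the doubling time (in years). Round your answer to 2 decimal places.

doubling time = ln(2) / |r| = 0.69315 / 0.0304

doubling time ≈ 22.80 years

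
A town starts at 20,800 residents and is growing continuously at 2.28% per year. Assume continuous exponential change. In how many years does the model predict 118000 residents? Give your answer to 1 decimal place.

118000 = 20800 · e^(0.0228·t)
t = ln(118000/20800) / 0.0228 = ln(5.67308) / 0.0228 = 1.73573 / 0.0228

t ≈ 76.1 years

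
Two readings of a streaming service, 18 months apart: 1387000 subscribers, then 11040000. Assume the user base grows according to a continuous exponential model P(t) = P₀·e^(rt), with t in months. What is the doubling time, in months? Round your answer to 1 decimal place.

doubling time ≈ 6.0 months

r = ln(11040000/1387000) / 18 = ln(7.95963) / 18 ≈ 0.115243 per month
doubling time = ln 2 / |r| = 0.69315 / 0.115243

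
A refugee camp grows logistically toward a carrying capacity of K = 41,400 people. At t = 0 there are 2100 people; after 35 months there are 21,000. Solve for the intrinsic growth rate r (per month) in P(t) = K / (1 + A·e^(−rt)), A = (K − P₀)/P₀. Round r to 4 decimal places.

r ≈ 0.0845 per month

A = (41400 − 2100)/2100 = 18.71429
21000 = 41400/(1 + 18.71429·e^(−r·35)) → e^(−35r) = (1.97143 − 1)/18.71429 = 0.051908
r = −ln(0.051908)/35 = 2.95827/35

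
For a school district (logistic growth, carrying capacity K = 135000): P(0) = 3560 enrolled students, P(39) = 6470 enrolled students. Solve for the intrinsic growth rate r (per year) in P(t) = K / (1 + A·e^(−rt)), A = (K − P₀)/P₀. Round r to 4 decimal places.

r ≈ 0.0159 per year

A = (135000 − 3560)/3560 = 36.92135
6470 = 135000/(1 + 36.92135·e^(−r·39)) → e^(−39r) = (20.86553 − 1)/36.92135 = 0.53805
r = −ln(0.53805)/39 = 0.6198/39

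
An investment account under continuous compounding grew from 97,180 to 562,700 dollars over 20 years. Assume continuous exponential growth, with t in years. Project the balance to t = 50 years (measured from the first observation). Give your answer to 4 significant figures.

r = ln(562700/97180) / 20 ≈ 0.087809 per year
P(50) = 97180 · e^(0.087809·50) = 97180 · 80.67706 ≈ 7840196.47

≈ 7,840,000 dollars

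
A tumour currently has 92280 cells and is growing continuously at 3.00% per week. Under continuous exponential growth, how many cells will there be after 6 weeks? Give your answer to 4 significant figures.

P(6) = 92280 · e^(0.03·6) = 92280 · e^(0.18)
= 92280 · 1.19722 ≈ 110479.22

≈ 110,500 cells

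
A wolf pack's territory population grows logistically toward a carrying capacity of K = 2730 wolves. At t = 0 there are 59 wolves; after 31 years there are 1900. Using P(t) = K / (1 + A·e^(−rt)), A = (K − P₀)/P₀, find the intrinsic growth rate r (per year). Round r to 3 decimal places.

r ≈ 0.150 per year

A = (2730 − 59)/59 = 45.27119
1900 = 2730/(1 + 45.27119·e^(−r·31)) → e^(−31r) = (1.43684 − 1)/45.27119 = 0.009649
r = −ln(0.009649)/31 = 4.64085/31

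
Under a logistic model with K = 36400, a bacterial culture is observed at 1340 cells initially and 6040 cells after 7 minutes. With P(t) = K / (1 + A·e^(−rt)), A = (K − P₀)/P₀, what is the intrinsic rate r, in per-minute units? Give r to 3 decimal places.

r ≈ 0.236 per minute

A = (36400 − 1340)/1340 = 26.16418
6040 = 36400/(1 + 26.16418·e^(−r·7)) → e^(−7r) = (6.02649 − 1)/26.16418 = 0.192113
r = −ln(0.192113)/7 = 1.64967/7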